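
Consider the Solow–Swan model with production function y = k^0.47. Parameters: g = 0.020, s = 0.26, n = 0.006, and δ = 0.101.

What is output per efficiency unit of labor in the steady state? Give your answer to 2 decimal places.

y* = 1.89

In steady state, investment equals break-even investment: s·k^α = (n + g + δ)·k.
Dividing both sides by k: k^(1−α) = s / (n + g + δ).
k^0.53 = 0.26 / (0.006 + 0.020 + 0.101) = 0.26 / 0.127 = 2.0472
k* = 2.0472^(1/0.53) ≈ 3.8645
y* = (k*)^α = 3.8645^0.47 ≈ 1.8877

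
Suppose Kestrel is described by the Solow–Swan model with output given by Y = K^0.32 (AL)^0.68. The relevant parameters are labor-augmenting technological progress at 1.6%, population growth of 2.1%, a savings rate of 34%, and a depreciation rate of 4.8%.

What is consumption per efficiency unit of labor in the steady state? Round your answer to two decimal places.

Steady state requires s·f(k) = (n + g + δ)·k, i.e. s·k^α = (n + g + δ)·k.
Dividing both sides by k: k^(1−α) = s / (n + g + δ).
k^0.68 = 0.34 / (0.021 + 0.016 + 0.048) = 0.34 / 0.085 = 4.0000
k* = 4.0000^(1/0.68) ≈ 7.6804
y* = (k*)^α = 7.6804^0.32 ≈ 1.9201
c* = (1 − s)·y* = (1 − 0.34) × 1.9201 ≈ 1.2673

c* = 1.27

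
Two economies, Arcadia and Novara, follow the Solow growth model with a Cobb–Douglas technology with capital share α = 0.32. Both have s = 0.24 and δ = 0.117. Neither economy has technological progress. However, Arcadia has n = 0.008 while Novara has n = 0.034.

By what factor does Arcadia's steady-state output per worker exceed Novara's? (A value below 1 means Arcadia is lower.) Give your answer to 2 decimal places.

Steady-state y* = [s/(n + δ)]^(α/(1−α)), so the ratio is [ (s_A/(n + δ)_A) / (s_N/(n + δ)_N) ]^0.4706.
s_A/(n + δ)_A = 0.24/0.125 = 1.9200; s_N/(n + δ)_N = 0.24/0.151 = 1.5894.
Ratio = (1.9200/1.5894)^0.4706 = 1.2080^0.4706 ≈ 1.0930

ratio ≈ 1.09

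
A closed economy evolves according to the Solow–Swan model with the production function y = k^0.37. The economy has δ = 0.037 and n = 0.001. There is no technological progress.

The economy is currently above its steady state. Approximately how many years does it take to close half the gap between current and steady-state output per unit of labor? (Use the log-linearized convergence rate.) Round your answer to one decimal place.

about 29.0 years

Near the steady state the convergence rate is λ = (1 − α)(n + δ).
λ = (1 − 0.37) × 0.038 = 0.63 × 0.038 = 0.02394
Half-life = ln 2 / λ = 0.6931 / 0.02394 ≈ 28.95 years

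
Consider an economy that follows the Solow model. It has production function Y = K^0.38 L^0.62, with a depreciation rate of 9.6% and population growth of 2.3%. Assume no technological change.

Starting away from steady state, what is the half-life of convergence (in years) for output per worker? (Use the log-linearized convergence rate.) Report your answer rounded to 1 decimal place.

Near the steady state the convergence rate is λ = (1 − α)(n + δ).
λ = (1 − 0.38) × 0.119 = 0.62 × 0.119 = 0.07378
Half-life = ln 2 / λ = 0.6931 / 0.07378 ≈ 9.39 years

t_½ ≈ 9.4 years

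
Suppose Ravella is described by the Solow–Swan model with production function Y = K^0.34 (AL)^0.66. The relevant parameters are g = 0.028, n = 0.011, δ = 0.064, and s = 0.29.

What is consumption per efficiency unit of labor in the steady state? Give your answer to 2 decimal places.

In steady state, investment equals break-even investment: s·k^α = (n + g + δ)·k.
Dividing both sides by k: k^(1−α) = s / (n + g + δ).
k^0.66 = 0.29 / (0.011 + 0.028 + 0.064) = 0.29 / 0.103 = 2.8155
k* = 2.8155^(1/0.66) ≈ 4.7989
y* = (k*)^α = 4.7989^0.34 ≈ 1.7045
c* = (1 − s)·y* = (1 − 0.29) × 1.7045 ≈ 1.2102

c* ≈ 1.21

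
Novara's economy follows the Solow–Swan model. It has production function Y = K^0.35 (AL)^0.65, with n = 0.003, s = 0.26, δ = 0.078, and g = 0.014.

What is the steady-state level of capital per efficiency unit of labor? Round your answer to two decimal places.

At the steady state, Δk = 0, so s·k^α = (n + g + δ)·k.
Rearranging, k^(1−α) = s / (n + g + δ).
k^0.65 = 0.26 / (0.003 + 0.014 + 0.078) = 0.26 / 0.095 = 2.7368
k* = 2.7368^(1/0.65) ≈ 4.7063

k* = 4.71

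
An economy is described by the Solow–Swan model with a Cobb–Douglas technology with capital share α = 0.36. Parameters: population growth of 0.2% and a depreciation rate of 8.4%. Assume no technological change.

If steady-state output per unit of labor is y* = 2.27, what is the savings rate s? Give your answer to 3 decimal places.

In steady state, investment equals break-even investment: s·k^α = (n + δ)·k.
Since y* = [s/(n + δ)]^(α/(1−α)), we have s/(n + δ) = (y*)^((1−α)/α) = 2.27^1.7778 = 4.2948.
Therefore s = 4.2948 × (n + δ) = 4.2948 × 0.086 = 0.3694.

s ≈ 0.369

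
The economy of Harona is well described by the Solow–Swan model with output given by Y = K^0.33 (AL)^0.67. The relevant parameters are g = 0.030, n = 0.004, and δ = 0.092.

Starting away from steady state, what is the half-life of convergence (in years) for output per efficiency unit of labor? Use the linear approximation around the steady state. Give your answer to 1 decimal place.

t_½ ≈ 8.2 years

Near the steady state the convergence rate is λ = (1 − α)(n + g + δ).
λ = (1 − 0.33) × 0.126 = 0.67 × 0.126 = 0.08442
Half-life = ln 2 / λ = 0.6931 / 0.08442 ≈ 8.21 years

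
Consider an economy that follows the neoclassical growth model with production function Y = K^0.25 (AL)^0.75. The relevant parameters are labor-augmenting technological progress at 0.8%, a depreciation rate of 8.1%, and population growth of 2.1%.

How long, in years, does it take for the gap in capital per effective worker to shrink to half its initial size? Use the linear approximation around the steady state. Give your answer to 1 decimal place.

Near the steady state the convergence rate is λ = (1 − α)(n + g + δ).
λ = (1 − 0.25) × 0.110 = 0.75 × 0.110 = 0.0825
Half-life = ln 2 / λ = 0.6931 / 0.0825 ≈ 8.40 years

half-life ≈ 8.4 years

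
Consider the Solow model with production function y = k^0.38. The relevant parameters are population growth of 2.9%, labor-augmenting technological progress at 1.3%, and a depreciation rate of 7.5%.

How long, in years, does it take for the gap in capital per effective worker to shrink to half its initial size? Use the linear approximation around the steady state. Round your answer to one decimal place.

Near the steady state the convergence rate is λ = (1 − α)(n + g + δ).
λ = (1 − 0.38) × 0.117 = 0.62 × 0.117 = 0.07254
Half-life = ln 2 / λ = 0.6931 / 0.07254 ≈ 9.55 years

about 9.6 years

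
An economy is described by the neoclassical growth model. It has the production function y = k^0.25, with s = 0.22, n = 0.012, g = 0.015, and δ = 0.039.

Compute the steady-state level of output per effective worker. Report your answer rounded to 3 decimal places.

Steady state requires s·f(k) = (n + g + δ)·k, i.e. s·k^α = (n + g + δ)·k.
Dividing both sides by k: k^(1−α) = s / (n + g + δ).
k^0.75 = 0.22 / (0.012 + 0.015 + 0.039) = 0.22 / 0.066 = 3.3333
k* = 3.3333^(1/0.75) ≈ 4.9793
y* = (k*)^α = 4.9793^0.25 ≈ 1.4938

y* ≈ 1.494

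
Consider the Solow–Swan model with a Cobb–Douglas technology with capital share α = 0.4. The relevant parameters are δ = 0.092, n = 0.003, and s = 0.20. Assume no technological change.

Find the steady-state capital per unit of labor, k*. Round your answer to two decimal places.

k* ≈ 3.46

At the steady state, Δk = 0, so s·k^α = (n + δ)·k.
Dividing both sides by k: k^(1−α) = s / (n + δ).
k^0.6 = 0.20 / (0.003 + 0.092) = 0.20 / 0.095 = 2.1053
k* = 2.1053^(1/0.6) ≈ 3.4583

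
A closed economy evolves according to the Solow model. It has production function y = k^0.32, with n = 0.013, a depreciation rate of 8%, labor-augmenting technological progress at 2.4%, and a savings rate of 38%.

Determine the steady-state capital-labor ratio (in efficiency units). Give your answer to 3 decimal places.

At the steady state, Δk = 0, so s·k^α = (n + g + δ)·k.
Dividing both sides by k: k^(1−α) = s / (n + g + δ).
k^0.68 = 0.38 / (0.013 + 0.024 + 0.080) = 0.38 / 0.117 = 3.2479
k* = 3.2479^(1/0.68) ≈ 5.6540

k* = 5.654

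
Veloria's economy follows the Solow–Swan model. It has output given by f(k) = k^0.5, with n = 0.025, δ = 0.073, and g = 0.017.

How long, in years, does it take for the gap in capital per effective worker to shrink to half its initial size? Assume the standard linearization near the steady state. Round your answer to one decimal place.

Near the steady state the convergence rate is λ = (1 − α)(n + g + δ).
λ = (1 − 0.5) × 0.115 = 0.5 × 0.115 = 0.0575
Half-life = ln 2 / λ = 0.6931 / 0.0575 ≈ 12.05 years

about 12.1 years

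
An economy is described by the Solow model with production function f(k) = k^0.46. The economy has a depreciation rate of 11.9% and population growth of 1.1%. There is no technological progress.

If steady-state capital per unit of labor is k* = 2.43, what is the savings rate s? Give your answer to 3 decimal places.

s ≈ 0.210

In steady state, investment equals break-even investment: s·k^α = (n + δ)·k.
So s / (n + δ) = (k*)^(1−α) = 2.43^0.54 = 1.6152.
Therefore s = 1.6152 × (n + δ) = 1.6152 × 0.130 = 0.2100.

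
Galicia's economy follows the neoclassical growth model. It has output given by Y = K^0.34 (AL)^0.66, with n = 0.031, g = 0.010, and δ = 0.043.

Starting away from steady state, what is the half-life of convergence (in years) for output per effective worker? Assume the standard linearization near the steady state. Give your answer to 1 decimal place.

half-life ≈ 12.5 years

Near the steady state the convergence rate is λ = (1 − α)(n + g + δ).
λ = (1 − 0.34) × 0.084 = 0.66 × 0.084 = 0.05544
Half-life = ln 2 / λ = 0.6931 / 0.05544 ≈ 12.50 years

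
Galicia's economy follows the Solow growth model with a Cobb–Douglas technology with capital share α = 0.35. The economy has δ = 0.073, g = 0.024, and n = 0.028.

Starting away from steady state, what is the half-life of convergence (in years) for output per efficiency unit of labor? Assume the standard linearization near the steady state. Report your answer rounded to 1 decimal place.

Near the steady state the convergence rate is λ = (1 − α)(n + g + δ).
λ = (1 − 0.35) × 0.125 = 0.65 × 0.125 = 0.08125
Half-life = ln 2 / λ = 0.6931 / 0.08125 ≈ 8.53 years

t_½ ≈ 8.5 years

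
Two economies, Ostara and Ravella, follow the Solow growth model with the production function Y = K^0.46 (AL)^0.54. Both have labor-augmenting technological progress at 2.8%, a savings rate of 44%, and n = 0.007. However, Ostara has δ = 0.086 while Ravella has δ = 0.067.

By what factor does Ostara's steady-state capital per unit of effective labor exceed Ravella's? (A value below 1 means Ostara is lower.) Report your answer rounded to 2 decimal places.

k*_O / k*_R ≈ 0.73

Steady-state k* = [s/(n + g + δ)]^(1/(1−α)), so the ratio is [ (s_O/(n + g + δ)_O) / (s_R/(n + g + δ)_R) ]^1.8519.
s_O/(n + g + δ)_O = 0.44/0.121 = 3.6364; s_R/(n + g + δ)_R = 0.44/0.102 = 4.3137.
Ratio = (3.6364/4.3137)^1.8519 = 0.8430^1.8519 ≈ 0.7289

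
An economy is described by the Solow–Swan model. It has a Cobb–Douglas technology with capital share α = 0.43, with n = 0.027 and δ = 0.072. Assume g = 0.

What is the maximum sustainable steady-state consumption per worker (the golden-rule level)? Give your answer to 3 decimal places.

c_gold ≈ 1.726

At the golden rule, f'(k) = n + δ, so α·k^(α−1) = n + δ and k_gold = (α/(n + δ))^(1/(1−α)).
k_gold = (0.43/0.099)^(1/0.57) = 4.3434^1.7544 ≈ 13.1525
c_gold = f(k_gold) − (n + δ)·k_gold = 3.0281 − 0.099×13.1525 ≈ 1.7260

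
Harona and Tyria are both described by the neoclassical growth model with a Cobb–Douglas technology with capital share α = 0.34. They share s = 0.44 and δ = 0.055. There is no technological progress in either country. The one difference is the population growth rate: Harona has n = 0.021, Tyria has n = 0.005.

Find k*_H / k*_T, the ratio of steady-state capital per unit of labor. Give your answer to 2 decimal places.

k*_H / k*_T ≈ 0.70

Steady-state k* = [s/(n + δ)]^(1/(1−α)), so the ratio is [ (s_H/(n + δ)_H) / (s_T/(n + δ)_T) ]^1.5152.
s_H/(n + δ)_H = 0.44/0.076 = 5.7895; s_T/(n + δ)_T = 0.44/0.060 = 7.3333.
Ratio = (5.7895/7.3333)^1.5152 = 0.7895^1.5152 ≈ 0.6990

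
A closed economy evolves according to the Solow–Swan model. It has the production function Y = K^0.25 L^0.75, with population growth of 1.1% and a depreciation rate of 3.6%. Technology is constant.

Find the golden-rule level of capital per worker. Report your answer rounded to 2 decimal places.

k_gold ≈ 9.29

The golden rule sets f'(k) = n + δ, i.e. α·k^(α−1) = n + δ.
So k^(1−α) = α / (n + δ) = 0.25 / 0.047 = 5.3191.
k_gold = 5.3191^(1/0.75) ≈ 9.2850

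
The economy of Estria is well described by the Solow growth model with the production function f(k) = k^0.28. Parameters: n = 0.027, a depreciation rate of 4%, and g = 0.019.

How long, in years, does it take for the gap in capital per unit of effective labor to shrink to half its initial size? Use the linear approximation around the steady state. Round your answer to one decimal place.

Near the steady state the convergence rate is λ = (1 − α)(n + g + δ).
λ = (1 − 0.28) × 0.086 = 0.72 × 0.086 = 0.06192
Half-life = ln 2 / λ = 0.6931 / 0.06192 ≈ 11.19 years

t_½ ≈ 11.2 years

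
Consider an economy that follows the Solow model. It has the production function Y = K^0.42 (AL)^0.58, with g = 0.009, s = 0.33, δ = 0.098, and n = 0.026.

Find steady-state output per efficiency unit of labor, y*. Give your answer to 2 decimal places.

In steady state, investment equals break-even investment: s·k^α = (n + g + δ)·k.
Dividing both sides by k: k^(1−α) = s / (n + g + δ).
k^0.58 = 0.33 / (0.026 + 0.009 + 0.098) = 0.33 / 0.133 = 2.4812
k* = 2.4812^(1/0.58) ≈ 4.7913
y* = (k*)^α = 4.7913^0.42 ≈ 1.9310

y* ≈ 1.93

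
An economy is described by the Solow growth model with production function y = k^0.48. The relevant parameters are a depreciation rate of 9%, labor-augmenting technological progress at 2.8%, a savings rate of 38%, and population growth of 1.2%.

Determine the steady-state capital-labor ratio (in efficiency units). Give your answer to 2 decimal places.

At the steady state, Δk = 0, so s·k^α = (n + g + δ)·k.
Rearranging, k^(1−α) = s / (n + g + δ).
k^0.52 = 0.38 / (0.012 + 0.028 + 0.090) = 0.38 / 0.130 = 2.9231
k* = 2.9231^(1/0.52) ≈ 7.8678

k* = 7.87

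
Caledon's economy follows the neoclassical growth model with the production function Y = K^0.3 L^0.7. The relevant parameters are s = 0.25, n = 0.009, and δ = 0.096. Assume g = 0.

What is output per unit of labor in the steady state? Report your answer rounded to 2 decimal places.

In steady state, investment equals break-even investment: s·k^α = (n + δ)·k.
Rearranging, k^(1−α) = s / (n + δ).
k^0.7 = 0.25 / (0.009 + 0.096) = 0.25 / 0.105 = 2.3810
k* = 2.3810^(1/0.7) ≈ 3.4532
y* = (k*)^α = 3.4532^0.3 ≈ 1.4503

y* ≈ 1.45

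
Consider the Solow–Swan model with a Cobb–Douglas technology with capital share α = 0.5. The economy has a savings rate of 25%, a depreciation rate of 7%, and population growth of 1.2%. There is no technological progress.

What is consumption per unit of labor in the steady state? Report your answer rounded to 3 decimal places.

In steady state, investment equals break-even investment: s·k^α = (n + δ)·k.
Dividing both sides by k: k^(1−α) = s / (n + δ).
k^0.5 = 0.25 / (0.012 + 0.070) = 0.25 / 0.082 = 3.0488
k* = 3.0488^(1/0.5) ≈ 9.2952
y* = (k*)^α = 9.2952^0.5 ≈ 3.0488
c* = (1 − s)·y* = (1 − 0.25) × 3.0488 ≈ 2.2866

c* ≈ 2.287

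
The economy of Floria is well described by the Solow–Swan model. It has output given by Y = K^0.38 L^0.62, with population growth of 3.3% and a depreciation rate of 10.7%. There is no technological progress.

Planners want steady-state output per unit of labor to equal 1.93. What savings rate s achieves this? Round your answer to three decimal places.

At the steady state, Δk = 0, so s·k^α = (n + δ)·k.
Since y* = [s/(n + δ)]^(α/(1−α)), we have s/(n + δ) = (y*)^((1−α)/α) = 1.93^1.6316 = 2.9236.
Therefore s = 2.9236 × (n + δ) = 2.9236 × 0.140 = 0.4093.

s ≈ 0.409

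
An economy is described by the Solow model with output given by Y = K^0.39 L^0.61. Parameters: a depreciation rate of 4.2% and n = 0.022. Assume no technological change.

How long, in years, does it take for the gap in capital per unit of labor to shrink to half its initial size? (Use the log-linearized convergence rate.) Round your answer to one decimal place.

t_½ ≈ 17.8 years

Near the steady state the convergence rate is λ = (1 − α)(n + δ).
λ = (1 − 0.39) × 0.064 = 0.61 × 0.064 = 0.03904
Half-life = ln 2 / λ = 0.6931 / 0.03904 ≈ 17.75 years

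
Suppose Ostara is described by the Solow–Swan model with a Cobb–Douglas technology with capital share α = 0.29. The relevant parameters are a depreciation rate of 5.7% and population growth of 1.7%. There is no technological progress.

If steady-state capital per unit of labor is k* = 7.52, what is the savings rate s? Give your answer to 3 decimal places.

s ≈ 0.310

In steady state, investment equals break-even investment: s·k^α = (n + δ)·k.
So s / (n + δ) = (k*)^(1−α) = 7.52^0.71 = 4.1890.
Therefore s = 4.1890 × (n + δ) = 4.1890 × 0.074 = 0.3100.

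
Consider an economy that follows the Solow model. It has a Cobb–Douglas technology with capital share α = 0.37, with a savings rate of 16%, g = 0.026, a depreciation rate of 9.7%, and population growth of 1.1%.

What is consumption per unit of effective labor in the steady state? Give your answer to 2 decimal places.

At the steady state, Δk = 0, so s·k^α = (n + g + δ)·k.
Rearranging, k^(1−α) = s / (n + g + δ).
k^0.63 = 0.16 / (0.011 + 0.026 + 0.097) = 0.16 / 0.134 = 1.1940
k* = 1.1940^(1/0.63) ≈ 1.3250
y* = (k*)^α = 1.3250^0.37 ≈ 1.1097
c* = (1 − s)·y* = (1 − 0.16) × 1.1097 ≈ 0.9321

c* ≈ 0.93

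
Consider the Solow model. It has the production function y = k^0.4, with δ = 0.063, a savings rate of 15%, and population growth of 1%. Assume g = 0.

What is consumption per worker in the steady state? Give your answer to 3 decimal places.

c* = 1.374

At the steady state, Δk = 0, so s·k^α = (n + δ)·k.
Rearranging, k^(1−α) = s / (n + δ).
k^0.6 = 0.15 / (0.010 + 0.063) = 0.15 / 0.073 = 2.0548
k* = 2.0548^(1/0.6) ≈ 3.3211
y* = (k*)^α = 3.3211^0.4 ≈ 1.6163
c* = (1 − s)·y* = (1 − 0.15) × 1.6163 ≈ 1.3739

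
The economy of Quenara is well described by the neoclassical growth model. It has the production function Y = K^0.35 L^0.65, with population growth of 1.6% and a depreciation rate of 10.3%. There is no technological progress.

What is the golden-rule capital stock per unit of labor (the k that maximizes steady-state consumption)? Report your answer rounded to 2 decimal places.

The golden rule sets f'(k) = n + δ, i.e. α·k^(α−1) = n + δ.
So k^(1−α) = α / (n + δ) = 0.35 / 0.119 = 2.9412.
k_gold = 2.9412^(1/0.65) ≈ 5.2578

k_gold ≈ 5.26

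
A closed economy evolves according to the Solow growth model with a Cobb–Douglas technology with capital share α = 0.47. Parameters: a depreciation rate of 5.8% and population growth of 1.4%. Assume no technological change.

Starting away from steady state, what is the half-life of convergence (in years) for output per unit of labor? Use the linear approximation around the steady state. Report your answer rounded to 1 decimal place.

Near the steady state the convergence rate is λ = (1 − α)(n + δ).
λ = (1 − 0.47) × 0.072 = 0.53 × 0.072 = 0.03816
Half-life = ln 2 / λ = 0.6931 / 0.03816 ≈ 18.16 years

t_½ ≈ 18.2 years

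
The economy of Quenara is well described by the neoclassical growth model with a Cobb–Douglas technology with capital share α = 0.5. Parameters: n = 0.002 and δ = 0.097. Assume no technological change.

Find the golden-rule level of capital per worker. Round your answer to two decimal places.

k_gold ≈ 25.51

The golden rule sets f'(k) = n + δ, i.e. α·k^(α−1) = n + δ.
So k^(1−α) = α / (n + δ) = 0.5 / 0.099 = 5.0505.
k_gold = 5.0505^(1/0.5) ≈ 25.5076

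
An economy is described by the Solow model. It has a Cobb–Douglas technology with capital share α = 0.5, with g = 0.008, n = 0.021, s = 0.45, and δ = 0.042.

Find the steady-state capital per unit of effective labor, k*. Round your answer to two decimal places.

At the steady state, Δk = 0, so s·k^α = (n + g + δ)·k.
Rearranging, k^(1−α) = s / (n + g + δ).
k^0.5 = 0.45 / (0.021 + 0.008 + 0.042) = 0.45 / 0.071 = 6.3380
k* = 6.3380^(1/0.5) ≈ 40.1702

k* ≈ 40.17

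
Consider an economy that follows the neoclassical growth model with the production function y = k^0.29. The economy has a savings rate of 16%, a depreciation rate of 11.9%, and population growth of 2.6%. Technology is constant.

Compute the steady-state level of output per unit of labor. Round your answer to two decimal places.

In steady state, investment equals break-even investment: s·k^α = (n + δ)·k.
Dividing both sides by k: k^(1−α) = s / (n + δ).
k^0.71 = 0.16 / (0.026 + 0.119) = 0.16 / 0.145 = 1.1034
k* = 1.1034^(1/0.71) ≈ 1.1486
y* = (k*)^α = 1.1486^0.29 ≈ 1.0410

y* ≈ 1.04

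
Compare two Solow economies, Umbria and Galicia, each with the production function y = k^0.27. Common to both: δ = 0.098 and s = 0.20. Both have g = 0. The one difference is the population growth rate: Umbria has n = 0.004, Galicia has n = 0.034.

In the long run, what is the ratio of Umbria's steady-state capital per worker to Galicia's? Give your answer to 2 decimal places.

ratio ≈ 1.42

Steady-state k* = [s/(n + δ)]^(1/(1−α)), so the ratio is [ (s_U/(n + δ)_U) / (s_G/(n + δ)_G) ]^1.3699.
s_U/(n + δ)_U = 0.20/0.102 = 1.9608; s_G/(n + δ)_G = 0.20/0.132 = 1.5152.
Ratio = (1.9608/1.5152)^1.3699 = 1.2941^1.3699 ≈ 1.4236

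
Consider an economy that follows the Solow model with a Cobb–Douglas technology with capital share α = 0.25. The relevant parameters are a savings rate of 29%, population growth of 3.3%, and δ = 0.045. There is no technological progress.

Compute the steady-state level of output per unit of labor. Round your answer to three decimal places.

At the steady state, Δk = 0, so s·k^α = (n + δ)·k.
Rearranging, k^(1−α) = s / (n + δ).
k^0.75 = 0.29 / (0.033 + 0.045) = 0.29 / 0.078 = 3.7179
k* = 3.7179^(1/0.75) ≈ 5.7597
y* = (k*)^α = 5.7597^0.25 ≈ 1.5492

y* ≈ 1.549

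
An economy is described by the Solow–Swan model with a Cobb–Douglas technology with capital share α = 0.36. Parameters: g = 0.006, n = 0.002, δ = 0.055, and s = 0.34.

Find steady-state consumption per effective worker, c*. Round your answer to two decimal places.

c* ≈ 1.70

Steady state requires s·f(k) = (n + g + δ)·k, i.e. s·k^α = (n + g + δ)·k.
Rearranging, k^(1−α) = s / (n + g + δ).
k^0.64 = 0.34 / (0.002 + 0.006 + 0.055) = 0.34 / 0.063 = 5.3968
k* = 5.3968^(1/0.64) ≈ 13.9304
y* = (k*)^α = 13.9304^0.36 ≈ 2.5812
c* = (1 − s)·y* = (1 − 0.34) × 2.5812 ≈ 1.7036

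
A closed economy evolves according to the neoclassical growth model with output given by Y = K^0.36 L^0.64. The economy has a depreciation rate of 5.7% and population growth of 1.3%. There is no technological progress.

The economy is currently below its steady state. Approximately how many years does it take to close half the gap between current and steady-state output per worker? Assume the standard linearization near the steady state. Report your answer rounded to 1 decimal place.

about 15.5 years

Near the steady state the convergence rate is λ = (1 − α)(n + δ).
λ = (1 − 0.36) × 0.070 = 0.64 × 0.070 = 0.0448
Half-life = ln 2 / λ = 0.6931 / 0.0448 ≈ 15.47 years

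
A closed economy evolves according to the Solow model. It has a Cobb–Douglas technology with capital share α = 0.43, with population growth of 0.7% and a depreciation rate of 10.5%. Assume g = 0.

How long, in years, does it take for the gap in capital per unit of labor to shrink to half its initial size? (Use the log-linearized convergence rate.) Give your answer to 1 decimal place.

Near the steady state the convergence rate is λ = (1 − α)(n + δ).
λ = (1 − 0.43) × 0.112 = 0.57 × 0.112 = 0.06384
Half-life = ln 2 / λ = 0.6931 / 0.06384 ≈ 10.86 years

t_½ ≈ 10.9 years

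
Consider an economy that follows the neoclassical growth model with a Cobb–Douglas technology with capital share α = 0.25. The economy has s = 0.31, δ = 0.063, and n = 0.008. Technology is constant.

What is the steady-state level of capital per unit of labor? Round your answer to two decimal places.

k* = 7.14

Steady state requires s·f(k) = (n + δ)·k, i.e. s·k^α = (n + δ)·k.
Dividing both sides by k: k^(1−α) = s / (n + δ).
k^0.75 = 0.31 / (0.008 + 0.063) = 0.31 / 0.071 = 4.3662
k* = 4.3662^(1/0.75) ≈ 7.1363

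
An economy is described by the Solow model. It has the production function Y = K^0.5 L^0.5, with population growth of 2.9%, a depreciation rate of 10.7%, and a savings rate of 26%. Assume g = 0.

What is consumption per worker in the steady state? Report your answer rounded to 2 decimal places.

c* ≈ 1.41

Steady state requires s·f(k) = (n + δ)·k, i.e. s·k^α = (n + δ)·k.
Dividing both sides by k: k^(1−α) = s / (n + δ).
k^0.5 = 0.26 / (0.029 + 0.107) = 0.26 / 0.136 = 1.9118
k* = 1.9118^(1/0.5) ≈ 3.6550
y* = (k*)^α = 3.6550^0.5 ≈ 1.9118
c* = (1 − s)·y* = (1 − 0.26) × 1.9118 ≈ 1.4147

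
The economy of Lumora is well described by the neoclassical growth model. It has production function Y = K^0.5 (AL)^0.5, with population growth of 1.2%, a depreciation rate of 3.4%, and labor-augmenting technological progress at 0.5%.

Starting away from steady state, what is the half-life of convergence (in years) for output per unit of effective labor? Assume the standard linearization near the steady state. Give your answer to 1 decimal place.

Near the steady state the convergence rate is λ = (1 − α)(n + g + δ).
λ = (1 − 0.5) × 0.051 = 0.5 × 0.051 = 0.0255
Half-life = ln 2 / λ = 0.6931 / 0.0255 ≈ 27.18 years

t_½ ≈ 27.2 years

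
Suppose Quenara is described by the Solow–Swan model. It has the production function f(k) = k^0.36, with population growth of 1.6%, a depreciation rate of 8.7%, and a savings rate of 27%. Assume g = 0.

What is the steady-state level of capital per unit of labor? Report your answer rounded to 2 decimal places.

At the steady state, Δk = 0, so s·k^α = (n + δ)·k.
Rearranging, k^(1−α) = s / (n + δ).
k^0.64 = 0.27 / (0.016 + 0.087) = 0.27 / 0.103 = 2.6214
k* = 2.6214^(1/0.64) ≈ 4.5077

k* = 4.51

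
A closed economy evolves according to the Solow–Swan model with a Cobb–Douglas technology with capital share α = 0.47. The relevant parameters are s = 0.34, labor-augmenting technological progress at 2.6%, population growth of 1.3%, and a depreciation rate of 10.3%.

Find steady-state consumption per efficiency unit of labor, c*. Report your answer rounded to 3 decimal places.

Steady state requires s·f(k) = (n + g + δ)·k, i.e. s·k^α = (n + g + δ)·k.
Rearranging, k^(1−α) = s / (n + g + δ).
k^0.53 = 0.34 / (0.013 + 0.026 + 0.103) = 0.34 / 0.142 = 2.3944
k* = 2.3944^(1/0.53) ≈ 5.1936
y* = (k*)^α = 5.1936^0.47 ≈ 2.1691
c* = (1 − s)·y* = (1 − 0.34) × 2.1691 ≈ 1.4316

c* ≈ 1.432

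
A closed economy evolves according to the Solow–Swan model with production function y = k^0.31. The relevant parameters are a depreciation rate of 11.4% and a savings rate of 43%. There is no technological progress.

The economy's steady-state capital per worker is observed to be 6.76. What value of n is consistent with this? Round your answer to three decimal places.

n ≈ 0.001

At the steady state, Δk = 0, so s·k^α = (n + δ)·k.
So s / (n + δ) = (k*)^(1−α) = 6.76^0.69 = 3.7382.
Therefore n + δ = s / 3.7382 = 0.43 / 3.7382 = 0.1150, so n = 0.1150 − 0.114 = 0.0010.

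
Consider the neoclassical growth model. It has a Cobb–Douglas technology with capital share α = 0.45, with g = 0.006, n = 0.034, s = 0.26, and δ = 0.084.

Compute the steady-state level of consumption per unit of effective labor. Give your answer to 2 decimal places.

In steady state, investment equals break-even investment: s·k^α = (n + g + δ)·k.
Rearranging, k^(1−α) = s / (n + g + δ).
k^0.55 = 0.26 / (0.034 + 0.006 + 0.084) = 0.26 / 0.124 = 2.0968
k* = 2.0968^(1/0.55) ≈ 3.8428
y* = (k*)^α = 3.8428^0.45 ≈ 1.8327
c* = (1 − s)·y* = (1 − 0.26) × 1.8327 ≈ 1.3562

c* = 1.36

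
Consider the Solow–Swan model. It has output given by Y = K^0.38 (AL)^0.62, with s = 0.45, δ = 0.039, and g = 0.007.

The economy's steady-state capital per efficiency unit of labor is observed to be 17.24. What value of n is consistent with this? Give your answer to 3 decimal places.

n ≈ 0.031

In steady state, investment equals break-even investment: s·k^α = (n + g + δ)·k.
So s / (n + g + δ) = (k*)^(1−α) = 17.24^0.62 = 5.8432.
Therefore n + g + δ = s / 5.8432 = 0.45 / 5.8432 = 0.0770, so n = 0.0770 − 0.046 = 0.0310.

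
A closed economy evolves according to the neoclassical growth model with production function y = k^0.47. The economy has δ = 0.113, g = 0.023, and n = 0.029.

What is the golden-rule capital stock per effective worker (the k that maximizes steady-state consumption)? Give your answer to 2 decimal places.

k_gold ≈ 7.21

The golden rule sets f'(k) = n + g + δ, i.e. α·k^(α−1) = n + g + δ.
So k^(1−α) = α / (n + g + δ) = 0.47 / 0.165 = 2.8485.
k_gold = 2.8485^(1/0.53) ≈ 7.2072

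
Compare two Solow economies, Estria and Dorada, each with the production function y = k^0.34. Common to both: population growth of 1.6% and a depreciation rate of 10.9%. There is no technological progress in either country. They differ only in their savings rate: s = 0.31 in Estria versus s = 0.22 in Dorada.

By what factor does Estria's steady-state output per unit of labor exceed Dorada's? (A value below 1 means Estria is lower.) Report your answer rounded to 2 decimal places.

Steady-state y* = [s/(n + δ)]^(α/(1−α)), so the ratio is [ (s_E/(n + δ)_E) / (s_D/(n + δ)_D) ]^0.5152.
s_E/(n + δ)_E = 0.31/0.125 = 2.4800; s_D/(n + δ)_D = 0.22/0.125 = 1.7600.
Ratio = (2.4800/1.7600)^0.5152 = 1.4091^0.5152 ≈ 1.1933

ratio ≈ 1.19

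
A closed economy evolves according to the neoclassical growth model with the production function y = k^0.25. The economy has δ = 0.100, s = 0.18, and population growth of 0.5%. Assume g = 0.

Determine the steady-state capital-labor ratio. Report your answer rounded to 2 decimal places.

Steady state requires s·f(k) = (n + δ)·k, i.e. s·k^α = (n + δ)·k.
Rearranging, k^(1−α) = s / (n + δ).
k^0.75 = 0.18 / (0.005 + 0.100) = 0.18 / 0.105 = 1.7143
k* = 1.7143^(1/0.75) ≈ 2.0517

k* ≈ 2.05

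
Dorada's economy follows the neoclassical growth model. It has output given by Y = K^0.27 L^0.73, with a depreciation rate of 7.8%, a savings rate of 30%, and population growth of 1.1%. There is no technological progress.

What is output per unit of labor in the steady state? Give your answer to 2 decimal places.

y* = 1.57

Steady state requires s·f(k) = (n + δ)·k, i.e. s·k^α = (n + δ)·k.
Dividing both sides by k: k^(1−α) = s / (n + δ).
k^0.73 = 0.30 / (0.011 + 0.078) = 0.30 / 0.089 = 3.3708
k* = 3.3708^(1/0.73) ≈ 5.2835
y* = (k*)^α = 5.2835^0.27 ≈ 1.5674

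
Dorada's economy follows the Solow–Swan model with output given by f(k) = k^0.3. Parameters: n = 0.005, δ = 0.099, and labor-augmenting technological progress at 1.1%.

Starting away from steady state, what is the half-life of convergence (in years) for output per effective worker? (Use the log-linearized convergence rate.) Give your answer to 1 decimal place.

Near the steady state the convergence rate is λ = (1 − α)(n + g + δ).
λ = (1 − 0.3) × 0.115 = 0.7 × 0.115 = 0.0805
Half-life = ln 2 / λ = 0.6931 / 0.0805 ≈ 8.61 years

about 8.6 years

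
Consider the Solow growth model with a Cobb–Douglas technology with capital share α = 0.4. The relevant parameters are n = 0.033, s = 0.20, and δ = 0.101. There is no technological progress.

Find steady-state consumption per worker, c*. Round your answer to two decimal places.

c* = 1.04

Steady state requires s·f(k) = (n + δ)·k, i.e. s·k^α = (n + δ)·k.
Rearranging, k^(1−α) = s / (n + δ).
k^0.6 = 0.20 / (0.033 + 0.101) = 0.20 / 0.134 = 1.4925
k* = 1.4925^(1/0.6) ≈ 1.9492
y* = (k*)^α = 1.9492^0.4 ≈ 1.3060
c* = (1 − s)·y* = (1 − 0.20) × 1.3060 ≈ 1.0448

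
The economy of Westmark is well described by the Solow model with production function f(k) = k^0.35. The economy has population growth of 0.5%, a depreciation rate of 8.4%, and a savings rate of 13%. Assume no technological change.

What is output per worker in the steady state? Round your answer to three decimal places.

y* = 1.226

At the steady state, Δk = 0, so s·k^α = (n + δ)·k.
Rearranging, k^(1−α) = s / (n + δ).
k^0.65 = 0.13 / (0.005 + 0.084) = 0.13 / 0.089 = 1.4607
k* = 1.4607^(1/0.65) ≈ 1.7913
y* = (k*)^α = 1.7913^0.35 ≈ 1.2263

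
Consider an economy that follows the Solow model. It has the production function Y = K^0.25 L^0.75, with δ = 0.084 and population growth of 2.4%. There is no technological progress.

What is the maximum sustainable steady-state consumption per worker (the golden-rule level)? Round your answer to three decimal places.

c_gold ≈ 0.992

At the golden rule, f'(k) = n + δ, so α·k^(α−1) = n + δ and k_gold = (α/(n + δ))^(1/(1−α)).
k_gold = (0.25/0.108)^(1/0.75) = 2.3148^1.3333 ≈ 3.0620
c_gold = f(k_gold) − (n + δ)·k_gold = 1.3228 − 0.108×3.0620 ≈ 0.9921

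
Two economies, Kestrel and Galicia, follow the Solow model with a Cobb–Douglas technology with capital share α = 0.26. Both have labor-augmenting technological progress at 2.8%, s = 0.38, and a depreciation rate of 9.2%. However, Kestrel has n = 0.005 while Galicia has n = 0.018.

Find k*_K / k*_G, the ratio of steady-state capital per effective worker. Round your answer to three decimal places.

Steady-state k* = [s/(n + g + δ)]^(1/(1−α)), so the ratio is [ (s_K/(n + g + δ)_K) / (s_G/(n + g + δ)_G) ]^1.3514.
s_K/(n + g + δ)_K = 0.38/0.125 = 3.0400; s_G/(n + g + δ)_G = 0.38/0.138 = 2.7536.
Ratio = (3.0400/2.7536)^1.3514 = 1.1040^1.3514 ≈ 1.1431

ratio ≈ 1.143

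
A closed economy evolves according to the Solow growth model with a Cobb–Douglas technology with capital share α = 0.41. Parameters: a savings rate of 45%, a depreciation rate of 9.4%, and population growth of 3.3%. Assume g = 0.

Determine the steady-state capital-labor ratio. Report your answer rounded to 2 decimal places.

At the steady state, Δk = 0, so s·k^α = (n + δ)·k.
Rearranging, k^(1−α) = s / (n + δ).
k^0.59 = 0.45 / (0.033 + 0.094) = 0.45 / 0.127 = 3.5433
k* = 3.5433^(1/0.59) ≈ 8.5349

k* = 8.53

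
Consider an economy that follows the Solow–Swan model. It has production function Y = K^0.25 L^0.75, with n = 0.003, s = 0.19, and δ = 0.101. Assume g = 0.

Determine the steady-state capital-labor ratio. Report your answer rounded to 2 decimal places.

k* = 2.23

At the steady state, Δk = 0, so s·k^α = (n + δ)·k.
Rearranging, k^(1−α) = s / (n + δ).
k^0.75 = 0.19 / (0.003 + 0.101) = 0.19 / 0.104 = 1.8269
k* = 1.8269^(1/0.75) ≈ 2.2333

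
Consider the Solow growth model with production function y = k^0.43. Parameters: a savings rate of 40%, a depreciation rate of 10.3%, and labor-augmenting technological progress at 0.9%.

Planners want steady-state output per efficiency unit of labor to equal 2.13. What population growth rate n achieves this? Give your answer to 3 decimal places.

At the steady state, Δk = 0, so s·k^α = (n + g + δ)·k.
Since y* = [s/(n + g + δ)]^(α/(1−α)), we have s/(n + g + δ) = (y*)^((1−α)/α) = 2.13^1.3256 = 2.7246.
Therefore n + g + δ = s / 2.7246 = 0.40 / 2.7246 = 0.1468, so n = 0.1468 − 0.112 = 0.0348.

n ≈ 0.035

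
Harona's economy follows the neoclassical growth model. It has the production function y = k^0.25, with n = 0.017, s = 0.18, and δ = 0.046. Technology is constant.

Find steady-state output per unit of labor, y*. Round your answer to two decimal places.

y* ≈ 1.42

Steady state requires s·f(k) = (n + δ)·k, i.e. s·k^α = (n + δ)·k.
Rearranging, k^(1−α) = s / (n + δ).
k^0.75 = 0.18 / (0.017 + 0.046) = 0.18 / 0.063 = 2.8571
k* = 2.8571^(1/0.75) ≈ 4.0542
y* = (k*)^α = 4.0542^0.25 ≈ 1.4190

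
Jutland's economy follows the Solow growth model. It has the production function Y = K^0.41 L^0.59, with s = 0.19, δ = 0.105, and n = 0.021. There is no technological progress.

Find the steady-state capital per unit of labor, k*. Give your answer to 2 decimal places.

k* = 2.01

At the steady state, Δk = 0, so s·k^α = (n + δ)·k.
Rearranging, k^(1−α) = s / (n + δ).
k^0.59 = 0.19 / (0.021 + 0.105) = 0.19 / 0.126 = 1.5079
k* = 1.5079^(1/0.59) ≈ 2.0060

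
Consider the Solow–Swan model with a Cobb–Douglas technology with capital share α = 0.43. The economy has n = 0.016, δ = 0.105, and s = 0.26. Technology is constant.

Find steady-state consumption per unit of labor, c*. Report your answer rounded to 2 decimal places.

c* ≈ 1.32

Steady state requires s·f(k) = (n + δ)·k, i.e. s·k^α = (n + δ)·k.
Dividing both sides by k: k^(1−α) = s / (n + δ).
k^0.57 = 0.26 / (0.016 + 0.105) = 0.26 / 0.121 = 2.1488
k* = 2.1488^(1/0.57) ≈ 3.8265
y* = (k*)^α = 3.8265^0.43 ≈ 1.7808
c* = (1 − s)·y* = (1 − 0.26) × 1.7808 ≈ 1.3178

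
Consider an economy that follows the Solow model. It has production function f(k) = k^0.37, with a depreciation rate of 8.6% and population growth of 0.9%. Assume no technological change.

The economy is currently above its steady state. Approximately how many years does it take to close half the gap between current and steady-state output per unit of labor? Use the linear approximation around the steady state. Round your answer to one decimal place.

about 11.6 years

Near the steady state the convergence rate is λ = (1 − α)(n + δ).
λ = (1 − 0.37) × 0.095 = 0.63 × 0.095 = 0.05985
Half-life = ln 2 / λ = 0.6931 / 0.05985 ≈ 11.58 years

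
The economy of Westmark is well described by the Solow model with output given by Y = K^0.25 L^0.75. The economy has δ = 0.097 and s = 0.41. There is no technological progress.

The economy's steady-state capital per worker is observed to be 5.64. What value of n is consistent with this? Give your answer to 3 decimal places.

In steady state, investment equals break-even investment: s·k^α = (n + δ)·k.
So s / (n + δ) = (k*)^(1−α) = 5.64^0.75 = 3.6598.
Therefore n + δ = s / 3.6598 = 0.41 / 3.6598 = 0.1120, so n = 0.1120 − 0.097 = 0.0150.

n ≈ 0.015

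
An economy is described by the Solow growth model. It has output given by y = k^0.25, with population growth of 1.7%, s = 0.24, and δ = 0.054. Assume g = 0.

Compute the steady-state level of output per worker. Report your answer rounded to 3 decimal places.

y* = 1.501

In steady state, investment equals break-even investment: s·k^α = (n + δ)·k.
Rearranging, k^(1−α) = s / (n + δ).
k^0.75 = 0.24 / (0.017 + 0.054) = 0.24 / 0.071 = 3.3803
k* = 3.3803^(1/0.75) ≈ 5.0731
y* = (k*)^α = 5.0731^0.25 ≈ 1.5008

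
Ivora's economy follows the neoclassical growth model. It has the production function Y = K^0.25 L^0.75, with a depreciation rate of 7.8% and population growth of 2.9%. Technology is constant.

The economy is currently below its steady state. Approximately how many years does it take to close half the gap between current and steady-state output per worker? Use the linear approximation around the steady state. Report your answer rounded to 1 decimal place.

t_½ ≈ 8.6 years

Near the steady state the convergence rate is λ = (1 − α)(n + δ).
λ = (1 − 0.25) × 0.107 = 0.75 × 0.107 = 0.08025
Half-life = ln 2 / λ = 0.6931 / 0.08025 ≈ 8.64 years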